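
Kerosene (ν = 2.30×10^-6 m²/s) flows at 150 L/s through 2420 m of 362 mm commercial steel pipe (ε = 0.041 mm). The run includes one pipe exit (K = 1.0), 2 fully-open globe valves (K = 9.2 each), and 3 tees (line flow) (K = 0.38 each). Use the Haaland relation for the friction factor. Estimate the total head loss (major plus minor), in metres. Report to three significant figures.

V = 4Q/(πD²) = 1.457 m/s; V²/2g = 0.1083 m
Re = 2.29×10^5, ε/D = 1.13×10^-4 → f = 0.01594 (Haaland)
Major: h_f = f(L/D)·V²/2g = 0.01594·6685·0.1083 = 11.54 m
Minor: ΣK = 20.5; h_m = ΣK·V²/2g = 2.224 m
Total H_L = 11.54 + 2.224 = 13.76 m

H_L ≈ 13.8 m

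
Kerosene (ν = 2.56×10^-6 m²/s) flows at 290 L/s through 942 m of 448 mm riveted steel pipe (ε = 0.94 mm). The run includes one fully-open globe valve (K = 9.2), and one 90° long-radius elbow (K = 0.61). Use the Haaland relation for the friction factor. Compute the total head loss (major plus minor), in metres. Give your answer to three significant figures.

H_L ≈ 10.5 m

V = 4Q/(πD²) = 1.840 m/s; V²/2g = 0.1725 m
Re = 3.22×10^5, ε/D = 0.00210 → f = 0.02425 (Haaland)
Major: h_f = f(L/D)·V²/2g = 0.02425·2103·0.1725 = 8.796 m
Minor: ΣK = 9.81; h_m = ΣK·V²/2g = 1.692 m
Total H_L = 8.796 + 1.692 = 10.49 m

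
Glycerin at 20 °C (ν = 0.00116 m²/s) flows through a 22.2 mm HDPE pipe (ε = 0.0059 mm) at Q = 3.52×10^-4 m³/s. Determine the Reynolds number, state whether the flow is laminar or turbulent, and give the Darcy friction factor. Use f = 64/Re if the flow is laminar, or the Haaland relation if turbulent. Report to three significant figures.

V = 4Q/(πD²) = 0.9094 m/s
Re = VD/ν = 0.9094·0.0222/0.00116 = 17.4
Re < 2300 → laminar → f = 64/Re = 3.677

Re ≈ 17.4; laminar; f = 64/Re ≈ 3.68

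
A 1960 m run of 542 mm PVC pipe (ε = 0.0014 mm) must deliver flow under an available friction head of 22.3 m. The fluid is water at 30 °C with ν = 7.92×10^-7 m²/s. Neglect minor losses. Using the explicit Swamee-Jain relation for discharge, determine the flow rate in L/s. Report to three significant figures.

Swamee-Jain (Type II): Q = -0.965·√(gD⁵h_f/L)·ln[ε/(3.7D) + √(3.17ν²L/(gD³h_f))]
√(gD⁵h_f/L) = √(9.81·0.542⁵·22.3/1960) = 0.07225
ε/(3.7D) = 6.98×10^-7; √(3.17ν²L/(gD³h_f)) = 1.06×10^-5
Q = -0.965·0.07225·ln(1.128×10^-5) = 0.7944 m³/s
Check: V = 3.44 m/s, Re = 2.36×10^6, f = 0.01021, h_f = 22.3 m ≈ 22.3 m ✓

Q ≈ 794 L/s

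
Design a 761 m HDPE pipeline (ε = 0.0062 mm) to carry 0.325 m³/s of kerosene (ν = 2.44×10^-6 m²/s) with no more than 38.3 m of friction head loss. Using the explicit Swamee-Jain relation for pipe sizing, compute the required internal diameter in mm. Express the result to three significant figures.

D ≈ 300 mm

Swamee-Jain (Type III): D = 0.66·[ε^1.25·(LQ²/(gh_f))^4.75 + ν·Q^9.4·(L/(gh_f))^5.2]^0.04
LQ²/(gh_f) = 0.2139; L/(gh_f) = 2.025
Term 1 = ε^1.25·(…)^4.75 = 2.04×10^-10; Term 2 = ν·Q^9.4·(…)^5.2 = 2.47×10^-9
D = 0.66·(2.04×10^-10 + 2.47×10^-9)^0.04 = 0.2997 m = 300 mm
Check: V = 4.61 m/s, Re = 5.66×10^5, f = 0.01316, h_f = 36.2 m ≈ 38.3 m ✓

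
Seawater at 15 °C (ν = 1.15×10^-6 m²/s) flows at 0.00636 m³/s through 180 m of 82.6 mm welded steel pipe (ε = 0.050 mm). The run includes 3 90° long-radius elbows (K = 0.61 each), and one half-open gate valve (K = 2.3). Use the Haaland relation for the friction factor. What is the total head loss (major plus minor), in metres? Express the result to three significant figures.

H_L ≈ 3.57 m

V = 4Q/(πD²) = 1.187 m/s; V²/2g = 0.07180 m
Re = 8.52×10^4, ε/D = 6.05×10^-4 → f = 0.02090 (Haaland)
Major: h_f = f(L/D)·V²/2g = 0.02090·2179·0.07180 = 3.270 m
Minor: ΣK = 4.13; h_m = ΣK·V²/2g = 0.2965 m
Total H_L = 3.270 + 0.2965 = 3.567 m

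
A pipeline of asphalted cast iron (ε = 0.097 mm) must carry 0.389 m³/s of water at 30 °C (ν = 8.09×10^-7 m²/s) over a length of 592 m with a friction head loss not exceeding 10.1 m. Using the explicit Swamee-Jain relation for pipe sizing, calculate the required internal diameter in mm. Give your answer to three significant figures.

D ≈ 411 mm

Swamee-Jain (Type III): D = 0.66·[ε^1.25·(LQ²/(gh_f))^4.75 + ν·Q^9.4·(L/(gh_f))^5.2]^0.04
LQ²/(gh_f) = 0.9041; L/(gh_f) = 5.975
Term 1 = ε^1.25·(…)^4.75 = 5.96×10^-6; Term 2 = ν·Q^9.4·(…)^5.2 = 1.23×10^-6
D = 0.66·(5.96×10^-6 + 1.23×10^-6)^0.04 = 0.4110 m = 411 mm
Check: V = 2.93 m/s, Re = 1.49×10^6, f = 0.01488, h_f = 9.40 m ≈ 10.1 m ✓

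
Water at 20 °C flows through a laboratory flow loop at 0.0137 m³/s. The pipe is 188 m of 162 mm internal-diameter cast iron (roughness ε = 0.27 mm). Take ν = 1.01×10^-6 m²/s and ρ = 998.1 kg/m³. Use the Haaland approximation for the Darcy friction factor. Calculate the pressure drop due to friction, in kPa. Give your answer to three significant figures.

V = 4Q/(πD²) = 4·0.0137/(π·0.162²) = 0.6647 m/s
Re = VD/ν = 0.6647·0.162/1.01×10^-6 = 1.07×10^5 → turbulent
ε/D = 0.27/162 = 0.00167
Haaland: f = 0.02396
h_f = f(L/D)V²/(2g) = 0.02396·(188/0.162)·0.6647²/(2·9.81) = 0.6262 m
Δp = ρg·h_f = 998.1·9.81·0.6262 = 6.131 kPa

Δp ≈ 6.13 kPa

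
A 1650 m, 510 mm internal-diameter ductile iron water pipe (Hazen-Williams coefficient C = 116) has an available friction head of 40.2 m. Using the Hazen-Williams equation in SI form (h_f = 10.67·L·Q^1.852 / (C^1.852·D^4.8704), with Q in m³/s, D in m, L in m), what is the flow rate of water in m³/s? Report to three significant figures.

Q ≈ 0.740 m³/s

Rearranging: Q = [h_f·C^1.852·D^4.8704 / (10.67·L)]^(1/1.852)
Q = [40.2·116^1.852·0.510^4.8704 / (10.67·1650)]^0.540 = 0.7399 m³/s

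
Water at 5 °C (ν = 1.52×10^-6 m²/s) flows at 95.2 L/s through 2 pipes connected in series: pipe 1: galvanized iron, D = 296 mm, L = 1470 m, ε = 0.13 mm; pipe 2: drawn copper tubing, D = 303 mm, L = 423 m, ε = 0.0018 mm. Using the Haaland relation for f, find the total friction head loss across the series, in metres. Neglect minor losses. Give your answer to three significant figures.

H ≈ 10.5 m

Pipe 1: V = 1.383 m/s, Re = 2.69×10^5, ε/D = 4.39×10^-4, f = 0.01785, h_1 = f(L/D)V²/2g = 8.649 m
Pipe 2: V = 1.320 m/s, Re = 2.63×10^5, ε/D = 5.94×10^-6, f = 0.01474, h_2 = f(L/D)V²/2g = 1.829 m
Series → Q common, losses add: H = Σh = 10.48 m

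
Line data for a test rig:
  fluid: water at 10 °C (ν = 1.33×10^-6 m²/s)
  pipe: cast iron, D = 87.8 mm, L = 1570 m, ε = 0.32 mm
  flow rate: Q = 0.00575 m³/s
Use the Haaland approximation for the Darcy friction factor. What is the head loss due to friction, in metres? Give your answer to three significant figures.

h_f ≈ 24.1 m

V = 4Q/(πD²) = 4·0.00575/(π·0.0878²) = 0.9497 m/s
Re = VD/ν = 0.9497·0.0878/1.33×10^-6 = 6.27×10^4 → turbulent
ε/D = 0.32/87.8 = 0.00364
Haaland: f = 0.02933
h_f = f(L/D)V²/(2g) = 0.02933·(1570/0.0878)·0.9497²/(2·9.81) = 24.11 m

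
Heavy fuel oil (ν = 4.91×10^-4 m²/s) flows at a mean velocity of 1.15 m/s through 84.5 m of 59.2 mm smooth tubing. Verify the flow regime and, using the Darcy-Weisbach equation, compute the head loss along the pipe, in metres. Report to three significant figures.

h_f ≈ 44.4 m

Re = VD/ν = 1.15·0.05920/4.91×10^-4 = 139 → laminar (Re < 2300)
f = 64/Re = 0.4616
h_f = f(L/D)V²/(2g) = 0.4616·(84.5/0.05920)·1.15²/(2·9.81) = 44.41 m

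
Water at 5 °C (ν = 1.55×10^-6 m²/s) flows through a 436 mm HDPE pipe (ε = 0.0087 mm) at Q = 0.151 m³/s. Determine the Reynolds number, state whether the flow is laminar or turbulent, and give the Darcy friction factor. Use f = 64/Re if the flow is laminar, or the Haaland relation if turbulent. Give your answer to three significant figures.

Re ≈ 2.84×10^5; turbulent; f ≈ 0.0146

V = 4Q/(πD²) = 1.011 m/s
Re = VD/ν = 1.011·0.436/1.55×10^-6 = 2.84×10^5
Re > 4000 → turbulent; ε/D = 2.00×10^-5
Haaland: f = 0.01465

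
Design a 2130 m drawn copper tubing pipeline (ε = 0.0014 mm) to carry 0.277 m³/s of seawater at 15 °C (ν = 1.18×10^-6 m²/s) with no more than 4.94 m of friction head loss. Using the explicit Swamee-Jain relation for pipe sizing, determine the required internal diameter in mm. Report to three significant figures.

D ≈ 518 mm

Swamee-Jain (Type III): D = 0.66·[ε^1.25·(LQ²/(gh_f))^4.75 + ν·Q^9.4·(L/(gh_f))^5.2]^0.04
LQ²/(gh_f) = 3.372; L/(gh_f) = 43.95
Term 1 = ε^1.25·(…)^4.75 = 1.55×10^-5; Term 2 = ν·Q^9.4·(…)^5.2 = 0.00237
D = 0.66·(1.55×10^-5 + 0.00237)^0.04 = 0.5184 m = 518 mm
Check: V = 1.31 m/s, Re = 5.77×10^5, f = 0.01281, h_f = 4.62 m ≈ 4.94 m ✓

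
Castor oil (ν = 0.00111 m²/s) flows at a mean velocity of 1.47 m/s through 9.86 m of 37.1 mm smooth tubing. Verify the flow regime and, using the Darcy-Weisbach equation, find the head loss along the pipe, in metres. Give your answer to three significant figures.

h_f ≈ 38.1 m

Re = VD/ν = 1.47·0.03710/0.00111 = 49.1 → laminar (Re < 2300)
f = 64/Re = 1.303
h_f = f(L/D)V²/(2g) = 1.303·(9.86/0.03710)·1.47²/(2·9.81) = 38.13 m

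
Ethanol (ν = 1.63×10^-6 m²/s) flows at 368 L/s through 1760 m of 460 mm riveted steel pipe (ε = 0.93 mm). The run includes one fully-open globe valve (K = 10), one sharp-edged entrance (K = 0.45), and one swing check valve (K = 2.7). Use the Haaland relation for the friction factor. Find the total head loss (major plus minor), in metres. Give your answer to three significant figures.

V = 4Q/(πD²) = 2.214 m/s; V²/2g = 0.2499 m
Re = 6.25×10^5, ε/D = 0.00202 → f = 0.02379 (Haaland)
Major: h_f = f(L/D)·V²/2g = 0.02379·3826·0.2499 = 22.75 m
Minor: ΣK = 13.2; h_m = ΣK·V²/2g = 3.286 m
Total H_L = 22.75 + 3.286 = 26.04 m

H_L ≈ 26.0 m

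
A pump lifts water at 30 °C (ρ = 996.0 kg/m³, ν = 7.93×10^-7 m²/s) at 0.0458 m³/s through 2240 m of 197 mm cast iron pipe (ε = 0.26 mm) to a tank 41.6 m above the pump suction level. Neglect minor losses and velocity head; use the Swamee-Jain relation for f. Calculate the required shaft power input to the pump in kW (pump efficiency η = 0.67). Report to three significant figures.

P_shaft ≈ 46.9 kW

V = 4Q/(πD²) = 1.503 m/s; Re = 3.73×10^5; ε/D = 0.00132; f = 0.02182
h_f = f(L/D)V²/2g = 28.55 m
Total head H = z + h_f = 41.6 + 28.55 = 70.15 m
P_hyd = ρgQH = 996.0·9.81·0.0458·70.15 = 31.39 kW
P_shaft = P_hyd/η = 31.39/0.67 = 46.85 kW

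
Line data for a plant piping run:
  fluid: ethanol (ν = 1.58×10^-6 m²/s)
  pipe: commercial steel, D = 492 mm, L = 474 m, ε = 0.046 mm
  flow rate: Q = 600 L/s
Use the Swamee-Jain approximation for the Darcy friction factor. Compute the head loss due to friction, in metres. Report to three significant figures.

V = 4Q/(πD²) = 4·0.600/(π·0.492²) = 3.156 m/s
Re = VD/ν = 3.156·0.492/1.58×10^-6 = 9.83×10^5 → turbulent
ε/D = 0.046/492 = 9.35×10^-5
Swamee-Jain: f = 0.01343
h_f = f(L/D)V²/(2g) = 0.01343·(474/0.492)·3.156²/(2·9.81) = 6.569 m

h_f ≈ 6.57 m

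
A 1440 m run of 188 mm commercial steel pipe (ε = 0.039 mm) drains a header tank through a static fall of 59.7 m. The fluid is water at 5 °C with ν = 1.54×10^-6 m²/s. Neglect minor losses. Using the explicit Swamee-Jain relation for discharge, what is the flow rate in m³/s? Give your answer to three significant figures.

Swamee-Jain (Type II): Q = -0.965·√(gD⁵h_f/L)·ln[ε/(3.7D) + √(3.17ν²L/(gD³h_f))]
√(gD⁵h_f/L) = √(9.81·0.188⁵·59.7/1440) = 0.009773
ε/(3.7D) = 5.61×10^-5; √(3.17ν²L/(gD³h_f)) = 5.27×10^-5
Q = -0.965·0.009773·ln(1.088×10^-4) = 0.08607 m³/s
Check: V = 3.10 m/s, Re = 3.79×10^5, f = 0.01598, h_f = 60.0 m ≈ 59.7 m ✓

Q ≈ 0.0861 m³/s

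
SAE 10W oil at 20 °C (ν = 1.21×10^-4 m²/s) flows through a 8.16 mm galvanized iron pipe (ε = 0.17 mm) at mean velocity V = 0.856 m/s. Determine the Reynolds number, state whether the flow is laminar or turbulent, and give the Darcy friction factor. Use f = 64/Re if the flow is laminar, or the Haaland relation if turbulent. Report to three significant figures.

Re = VD/ν = 0.8560·0.00816/1.21×10^-4 = 57.7
Re < 2300 → laminar → f = 64/Re = 1.109

Re ≈ 57.7; laminar; f = 64/Re ≈ 1.11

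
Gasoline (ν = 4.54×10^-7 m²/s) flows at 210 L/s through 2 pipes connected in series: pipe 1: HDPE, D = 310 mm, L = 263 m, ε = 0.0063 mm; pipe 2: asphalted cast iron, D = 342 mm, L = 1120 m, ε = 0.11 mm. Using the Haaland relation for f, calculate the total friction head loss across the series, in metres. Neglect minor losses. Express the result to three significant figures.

Pipe 1: V = 2.782 m/s, Re = 1.90×10^6, ε/D = 2.03×10^-5, f = 0.01101, h_1 = f(L/D)V²/2g = 3.686 m
Pipe 2: V = 2.286 m/s, Re = 1.72×10^6, ε/D = 3.22×10^-4, f = 0.01555, h_2 = f(L/D)V²/2g = 13.57 m
Series → Q common, losses add: H = Σh = 17.25 m

H ≈ 17.3 m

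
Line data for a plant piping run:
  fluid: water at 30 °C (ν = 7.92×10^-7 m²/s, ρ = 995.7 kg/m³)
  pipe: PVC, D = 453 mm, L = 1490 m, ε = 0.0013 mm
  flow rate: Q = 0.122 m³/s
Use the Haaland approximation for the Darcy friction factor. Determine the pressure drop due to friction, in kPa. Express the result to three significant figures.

Δp ≈ 12.6 kPa

V = 4Q/(πD²) = 4·0.122/(π·0.453²) = 0.7570 m/s
Re = VD/ν = 0.7570·0.453/7.92×10^-7 = 4.33×10^5 → turbulent
ε/D = 0.0013/453 = 2.87×10^-6
Haaland: f = 0.01343
h_f = f(L/D)V²/(2g) = 0.01343·(1490/0.453)·0.7570²/(2·9.81) = 1.290 m
Δp = ρg·h_f = 995.7·9.81·1.290 = 12.61 kPa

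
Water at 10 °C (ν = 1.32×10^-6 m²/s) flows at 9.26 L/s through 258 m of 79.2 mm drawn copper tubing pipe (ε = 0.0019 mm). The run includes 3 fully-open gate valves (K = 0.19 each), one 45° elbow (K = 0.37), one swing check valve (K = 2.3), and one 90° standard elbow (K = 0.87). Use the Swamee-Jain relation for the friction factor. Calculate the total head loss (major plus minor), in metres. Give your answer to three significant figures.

V = 4Q/(πD²) = 1.880 m/s; V²/2g = 0.1801 m
Re = 1.13×10^5, ε/D = 2.40×10^-5 → f = 0.01758 (Swamee-Jain)
Major: h_f = f(L/D)·V²/2g = 0.01758·3258·0.1801 = 10.31 m
Minor: ΣK = 4.11; h_m = ΣK·V²/2g = 0.7401 m
Total H_L = 10.31 + 0.7401 = 11.05 m

H_L ≈ 11.1 m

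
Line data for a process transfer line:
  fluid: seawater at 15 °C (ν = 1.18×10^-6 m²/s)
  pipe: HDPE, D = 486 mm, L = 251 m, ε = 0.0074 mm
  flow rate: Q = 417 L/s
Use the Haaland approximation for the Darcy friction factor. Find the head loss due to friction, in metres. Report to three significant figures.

V = 4Q/(πD²) = 4·0.417/(π·0.486²) = 2.248 m/s
Re = VD/ν = 2.248·0.486/1.18×10^-6 = 9.26×10^5 → turbulent
ε/D = 0.0074/486 = 1.52×10^-5
Haaland: f = 0.01201
h_f = f(L/D)V²/(2g) = 0.01201·(251/0.486)·2.248²/(2·9.81) = 1.597 m

h_f ≈ 1.60 m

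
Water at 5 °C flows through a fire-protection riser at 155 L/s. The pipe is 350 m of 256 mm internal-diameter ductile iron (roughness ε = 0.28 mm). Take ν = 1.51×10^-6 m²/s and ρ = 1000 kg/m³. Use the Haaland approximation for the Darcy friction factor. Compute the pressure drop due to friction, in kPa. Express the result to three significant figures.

Δp ≈ 128 kPa

V = 4Q/(πD²) = 4·0.155/(π·0.256²) = 3.011 m/s
Re = VD/ν = 3.011·0.256/1.51×10^-6 = 5.11×10^5 → turbulent
ε/D = 0.28/256 = 0.00109
Haaland: f = 0.02059
h_f = f(L/D)V²/(2g) = 0.02059·(350/0.256)·3.011²/(2·9.81) = 13.01 m
Δp = ρg·h_f = 1000·9.81·13.01 = 127.6 kPa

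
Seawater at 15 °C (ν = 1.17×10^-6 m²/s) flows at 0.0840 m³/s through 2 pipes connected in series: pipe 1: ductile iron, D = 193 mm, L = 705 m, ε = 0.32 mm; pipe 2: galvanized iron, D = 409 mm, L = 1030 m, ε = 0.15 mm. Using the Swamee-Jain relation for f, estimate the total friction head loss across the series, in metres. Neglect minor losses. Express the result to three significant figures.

H ≈ 36.0 m

Pipe 1: V = 2.871 m/s, Re = 4.74×10^5, ε/D = 0.00166, f = 0.02286, h_1 = f(L/D)V²/2g = 35.08 m
Pipe 2: V = 0.6394 m/s, Re = 2.24×10^5, ε/D = 3.67×10^-4, f = 0.01799, h_2 = f(L/D)V²/2g = 0.9439 m
Series → Q common, losses add: H = Σh = 36.03 m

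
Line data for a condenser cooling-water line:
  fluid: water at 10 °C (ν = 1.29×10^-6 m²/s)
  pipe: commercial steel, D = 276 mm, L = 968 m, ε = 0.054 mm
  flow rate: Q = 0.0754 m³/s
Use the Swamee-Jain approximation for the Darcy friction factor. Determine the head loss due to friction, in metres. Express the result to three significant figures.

h_f ≈ 4.68 m

V = 4Q/(πD²) = 4·0.0754/(π·0.276²) = 1.260 m/s
Re = VD/ν = 1.260·0.276/1.29×10^-6 = 2.70×10^5 → turbulent
ε/D = 0.054/276 = 1.96×10^-4
Swamee-Jain: f = 0.01647
h_f = f(L/D)V²/(2g) = 0.01647·(968/0.276)·1.260²/(2·9.81) = 4.678 m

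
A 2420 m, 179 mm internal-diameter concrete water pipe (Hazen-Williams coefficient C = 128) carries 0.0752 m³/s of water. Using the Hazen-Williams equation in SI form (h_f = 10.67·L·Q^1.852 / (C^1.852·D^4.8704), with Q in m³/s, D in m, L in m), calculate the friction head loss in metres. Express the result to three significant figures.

h_f = 10.67·2420·0.0752^1.852 / (128^1.852·0.179^4.8704) = 116.7 m

h_f ≈ 117 m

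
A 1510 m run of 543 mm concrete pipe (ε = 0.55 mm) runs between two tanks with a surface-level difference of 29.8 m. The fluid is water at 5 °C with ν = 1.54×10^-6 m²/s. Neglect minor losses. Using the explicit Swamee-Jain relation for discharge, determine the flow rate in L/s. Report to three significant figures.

Q ≈ 752 L/s

Swamee-Jain (Type II): Q = -0.965·√(gD⁵h_f/L)·ln[ε/(3.7D) + √(3.17ν²L/(gD³h_f))]
√(gD⁵h_f/L) = √(9.81·0.543⁵·29.8/1510) = 0.09560
ε/(3.7D) = 2.74×10^-4; √(3.17ν²L/(gD³h_f)) = 1.56×10^-5
Q = -0.965·0.09560·ln(2.893×10^-4) = 0.7517 m³/s
Check: V = 3.25 m/s, Re = 1.14×10^6, f = 0.02004, h_f = 29.9 m ≈ 29.8 m ✓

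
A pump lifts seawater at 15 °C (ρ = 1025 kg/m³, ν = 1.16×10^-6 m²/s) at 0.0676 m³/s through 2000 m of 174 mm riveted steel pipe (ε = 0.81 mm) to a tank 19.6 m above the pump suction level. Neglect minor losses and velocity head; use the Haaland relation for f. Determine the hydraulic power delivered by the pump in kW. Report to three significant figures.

V = 4Q/(πD²) = 2.843 m/s; Re = 4.26×10^5; ε/D = 0.00466; f = 0.02999
h_f = f(L/D)V²/2g = 142.0 m
Total head H = z + h_f = 19.6 + 142.0 = 161.6 m
P_hyd = ρgQH = 1025·9.81·0.0676·161.6 = 109.9 kW

P_hyd ≈ 110 kW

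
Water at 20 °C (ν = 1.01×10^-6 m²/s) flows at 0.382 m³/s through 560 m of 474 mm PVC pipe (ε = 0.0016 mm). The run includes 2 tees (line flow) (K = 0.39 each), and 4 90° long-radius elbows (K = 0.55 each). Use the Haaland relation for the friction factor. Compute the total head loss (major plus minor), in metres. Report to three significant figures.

V = 4Q/(πD²) = 2.165 m/s; V²/2g = 0.2389 m
Re = 1.02×10^6, ε/D = 3.38×10^-6 → f = 0.01161 (Haaland)
Major: h_f = f(L/D)·V²/2g = 0.01161·1181·0.2389 = 3.277 m
Minor: ΣK = 2.98; h_m = ΣK·V²/2g = 0.7118 m
Total H_L = 3.277 + 0.7118 = 3.989 m

H_L ≈ 3.99 m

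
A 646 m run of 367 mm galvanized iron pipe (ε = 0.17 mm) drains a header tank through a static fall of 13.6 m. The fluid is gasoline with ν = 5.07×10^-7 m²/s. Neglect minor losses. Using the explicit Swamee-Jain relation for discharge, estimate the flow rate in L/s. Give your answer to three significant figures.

Swamee-Jain (Type II): Q = -0.965·√(gD⁵h_f/L)·ln[ε/(3.7D) + √(3.17ν²L/(gD³h_f))]
√(gD⁵h_f/L) = √(9.81·0.367⁵·13.6/646) = 0.03708
ε/(3.7D) = 1.25×10^-4; √(3.17ν²L/(gD³h_f)) = 8.93×10^-6
Q = -0.965·0.03708·ln(1.341×10^-4) = 0.3191 m³/s
Check: V = 3.02 m/s, Re = 2.18×10^6, f = 0.01674, h_f = 13.7 m ≈ 13.6 m ✓

Q ≈ 319 L/s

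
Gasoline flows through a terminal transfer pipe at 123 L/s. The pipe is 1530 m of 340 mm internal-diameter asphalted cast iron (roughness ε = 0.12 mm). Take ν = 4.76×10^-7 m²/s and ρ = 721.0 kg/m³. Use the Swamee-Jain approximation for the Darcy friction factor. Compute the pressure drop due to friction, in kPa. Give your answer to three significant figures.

Δp ≈ 48.3 kPa

V = 4Q/(πD²) = 4·0.123/(π·0.340²) = 1.355 m/s
Re = VD/ν = 1.355·0.340/4.76×10^-7 = 9.68×10^5 → turbulent
ε/D = 0.12/340 = 3.53×10^-4
Swamee-Jain: f = 0.01623
h_f = f(L/D)V²/(2g) = 0.01623·(1530/0.340)·1.355²/(2·9.81) = 6.832 m
Δp = ρg·h_f = 721.0·9.81·6.832 = 48.32 kPa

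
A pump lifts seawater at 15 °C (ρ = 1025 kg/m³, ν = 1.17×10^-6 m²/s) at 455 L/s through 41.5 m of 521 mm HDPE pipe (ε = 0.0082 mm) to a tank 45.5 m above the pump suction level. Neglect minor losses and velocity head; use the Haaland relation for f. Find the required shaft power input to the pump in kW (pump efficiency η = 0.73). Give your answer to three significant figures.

V = 4Q/(πD²) = 2.134 m/s; Re = 9.50×10^5; ε/D = 1.57×10^-5; f = 0.01197
h_f = f(L/D)V²/2g = 0.2213 m
Total head H = z + h_f = 45.5 + 0.2213 = 45.72 m
P_hyd = ρgQH = 1025·9.81·0.455·45.72 = 209.2 kW
P_shaft = P_hyd/η = 209.2/0.73 = 286.5 kW

P_shaft ≈ 287 kW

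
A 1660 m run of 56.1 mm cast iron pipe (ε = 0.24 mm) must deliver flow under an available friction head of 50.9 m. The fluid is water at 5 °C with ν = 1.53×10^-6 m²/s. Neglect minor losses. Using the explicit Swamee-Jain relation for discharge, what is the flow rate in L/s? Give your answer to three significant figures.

Q ≈ 2.56 L/s

Swamee-Jain (Type II): Q = -0.965·√(gD⁵h_f/L)·ln[ε/(3.7D) + √(3.17ν²L/(gD³h_f))]
√(gD⁵h_f/L) = √(9.81·0.0561⁵·50.9/1660) = 4.088×10^-4
ε/(3.7D) = 0.00116; √(3.17ν²L/(gD³h_f)) = 3.74×10^-4
Q = -0.965·4.088×10^-4·ln(0.001530) = 0.002557 m³/s
Check: V = 1.03 m/s, Re = 3.79×10^4, f = 0.03192, h_f = 51.5 m ≈ 50.9 m ✓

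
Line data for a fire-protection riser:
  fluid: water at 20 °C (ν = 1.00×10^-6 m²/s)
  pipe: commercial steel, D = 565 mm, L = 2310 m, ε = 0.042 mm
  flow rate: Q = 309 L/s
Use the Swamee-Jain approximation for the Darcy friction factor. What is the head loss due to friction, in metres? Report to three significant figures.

h_f ≈ 4.31 m

V = 4Q/(πD²) = 4·0.309/(π·0.565²) = 1.232 m/s
Re = VD/ν = 1.232·0.565/1.00×10^-6 = 6.96×10^5 → turbulent
ε/D = 0.042/565 = 7.43×10^-5
Swamee-Jain: f = 0.01361
h_f = f(L/D)V²/(2g) = 0.01361·(2310/0.565)·1.232²/(2·9.81) = 4.307 m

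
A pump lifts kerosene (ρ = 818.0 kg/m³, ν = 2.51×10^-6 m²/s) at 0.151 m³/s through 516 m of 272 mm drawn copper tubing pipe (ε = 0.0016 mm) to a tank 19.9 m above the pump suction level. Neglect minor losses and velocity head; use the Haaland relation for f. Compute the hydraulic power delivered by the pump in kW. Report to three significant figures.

V = 4Q/(πD²) = 2.599 m/s; Re = 2.82×10^5; ε/D = 5.88×10^-6; f = 0.01456
h_f = f(L/D)V²/2g = 9.506 m
Total head H = z + h_f = 19.9 + 9.506 = 29.41 m
P_hyd = ρgQH = 818.0·9.81·0.151·29.41 = 35.63 kW

P_hyd ≈ 35.6 kW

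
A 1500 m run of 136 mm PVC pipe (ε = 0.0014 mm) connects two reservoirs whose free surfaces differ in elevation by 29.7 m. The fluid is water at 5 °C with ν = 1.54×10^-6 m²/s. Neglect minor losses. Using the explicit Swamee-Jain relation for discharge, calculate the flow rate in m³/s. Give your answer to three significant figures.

Q ≈ 0.0260 m³/s

Swamee-Jain (Type II): Q = -0.965·√(gD⁵h_f/L)·ln[ε/(3.7D) + √(3.17ν²L/(gD³h_f))]
√(gD⁵h_f/L) = √(9.81·0.136⁵·29.7/1500) = 0.003006
ε/(3.7D) = 2.78×10^-6; √(3.17ν²L/(gD³h_f)) = 1.24×10^-4
Q = -0.965·0.003006·ln(1.268×10^-4) = 0.02603 m³/s
Check: V = 1.79 m/s, Re = 1.58×10^5, f = 0.01635, h_f = 29.5 m ≈ 29.7 m ✓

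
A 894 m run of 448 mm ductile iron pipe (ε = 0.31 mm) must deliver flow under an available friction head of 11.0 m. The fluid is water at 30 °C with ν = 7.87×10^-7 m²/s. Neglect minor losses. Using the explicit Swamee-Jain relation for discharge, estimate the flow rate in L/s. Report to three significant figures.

Q ≈ 383 L/s

Swamee-Jain (Type II): Q = -0.965·√(gD⁵h_f/L)·ln[ε/(3.7D) + √(3.17ν²L/(gD³h_f))]
√(gD⁵h_f/L) = √(9.81·0.448⁵·11.0/894) = 0.04667
ε/(3.7D) = 1.87×10^-4; √(3.17ν²L/(gD³h_f)) = 1.35×10^-5
Q = -0.965·0.04667·ln(2.005×10^-4) = 0.3835 m³/s
Check: V = 2.43 m/s, Re = 1.38×10^6, f = 0.01836, h_f = 11.1 m ≈ 11.0 m ✓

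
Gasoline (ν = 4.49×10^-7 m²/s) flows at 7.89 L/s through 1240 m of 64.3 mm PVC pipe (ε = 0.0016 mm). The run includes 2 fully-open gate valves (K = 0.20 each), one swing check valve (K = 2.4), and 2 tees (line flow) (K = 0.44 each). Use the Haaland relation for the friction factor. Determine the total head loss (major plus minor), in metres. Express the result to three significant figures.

H_L ≈ 83.4 m

V = 4Q/(πD²) = 2.430 m/s; V²/2g = 0.3009 m
Re = 3.48×10^5, ε/D = 2.49×10^-5 → f = 0.01418 (Haaland)
Major: h_f = f(L/D)·V²/2g = 0.01418·19285·0.3009 = 82.31 m
Minor: ΣK = 3.68; h_m = ΣK·V²/2g = 1.107 m
Total H_L = 82.31 + 1.107 = 83.42 m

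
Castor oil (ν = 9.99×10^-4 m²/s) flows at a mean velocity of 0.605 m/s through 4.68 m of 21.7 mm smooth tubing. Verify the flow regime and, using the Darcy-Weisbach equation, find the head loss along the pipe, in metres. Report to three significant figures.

Re = VD/ν = 0.605·0.02170/9.99×10^-4 = 13.1 → laminar (Re < 2300)
f = 64/Re = 4.870
h_f = f(L/D)V²/(2g) = 4.870·(4.68/0.02170)·0.605²/(2·9.81) = 19.59 m

h_f ≈ 19.6 m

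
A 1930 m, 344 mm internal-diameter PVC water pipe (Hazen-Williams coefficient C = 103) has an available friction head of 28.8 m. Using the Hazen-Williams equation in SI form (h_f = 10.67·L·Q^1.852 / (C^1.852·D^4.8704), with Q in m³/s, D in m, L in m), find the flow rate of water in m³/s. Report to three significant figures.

Rearranging: Q = [h_f·C^1.852·D^4.8704 / (10.67·L)]^(1/1.852)
Q = [28.8·103^1.852·0.344^4.8704 / (10.67·1930)]^0.540 = 0.1790 m³/s

Q ≈ 0.179 m³/s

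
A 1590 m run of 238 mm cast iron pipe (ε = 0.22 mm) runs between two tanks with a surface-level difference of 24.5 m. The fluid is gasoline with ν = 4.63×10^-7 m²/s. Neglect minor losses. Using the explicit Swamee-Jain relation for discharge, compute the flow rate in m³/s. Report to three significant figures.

Swamee-Jain (Type II): Q = -0.965·√(gD⁵h_f/L)·ln[ε/(3.7D) + √(3.17ν²L/(gD³h_f))]
√(gD⁵h_f/L) = √(9.81·0.238⁵·24.5/1590) = 0.01074
ε/(3.7D) = 2.50×10^-4; √(3.17ν²L/(gD³h_f)) = 1.83×10^-5
Q = -0.965·0.01074·ln(2.681×10^-4) = 0.08527 m³/s
Check: V = 1.92 m/s, Re = 9.85×10^5, f = 0.01968, h_f = 24.6 m ≈ 24.5 m ✓

Q ≈ 0.0853 m³/s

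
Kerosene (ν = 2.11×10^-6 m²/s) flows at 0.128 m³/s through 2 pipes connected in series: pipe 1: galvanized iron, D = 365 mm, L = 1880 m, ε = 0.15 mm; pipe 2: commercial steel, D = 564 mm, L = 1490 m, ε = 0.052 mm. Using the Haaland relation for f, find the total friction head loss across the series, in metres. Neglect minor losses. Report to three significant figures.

Pipe 1: V = 1.223 m/s, Re = 2.12×10^5, ε/D = 4.11×10^-4, f = 0.01806, h_1 = f(L/D)V²/2g = 7.094 m
Pipe 2: V = 0.5123 m/s, Re = 1.37×10^5, ε/D = 9.22×10^-5, f = 0.01720, h_2 = f(L/D)V²/2g = 0.6081 m
Series → Q common, losses add: H = Σh = 7.702 m

H ≈ 7.70 m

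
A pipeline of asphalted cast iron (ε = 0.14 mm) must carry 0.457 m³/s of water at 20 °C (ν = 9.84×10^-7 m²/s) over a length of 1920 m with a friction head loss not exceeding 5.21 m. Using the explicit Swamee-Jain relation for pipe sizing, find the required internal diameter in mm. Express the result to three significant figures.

Swamee-Jain (Type III): D = 0.66·[ε^1.25·(LQ²/(gh_f))^4.75 + ν·Q^9.4·(L/(gh_f))^5.2]^0.04
LQ²/(gh_f) = 7.846; L/(gh_f) = 37.57
Term 1 = ε^1.25·(…)^4.75 = 0.270; Term 2 = ν·Q^9.4·(…)^5.2 = 0.0966
D = 0.66·(0.270 + 0.0966)^0.04 = 0.6341 m = 634 mm
Check: V = 1.45 m/s, Re = 9.33×10^5, f = 0.01505, h_f = 4.87 m ≈ 5.21 m ✓

D ≈ 634 mm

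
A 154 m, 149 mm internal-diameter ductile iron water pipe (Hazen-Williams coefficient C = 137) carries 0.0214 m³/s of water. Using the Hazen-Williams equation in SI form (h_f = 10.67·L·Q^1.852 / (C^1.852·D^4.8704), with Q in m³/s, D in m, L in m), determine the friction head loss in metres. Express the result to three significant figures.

h_f = 10.67·154·0.0214^1.852 / (137^1.852·0.149^4.8704) = 1.561 m

h_f ≈ 1.56 m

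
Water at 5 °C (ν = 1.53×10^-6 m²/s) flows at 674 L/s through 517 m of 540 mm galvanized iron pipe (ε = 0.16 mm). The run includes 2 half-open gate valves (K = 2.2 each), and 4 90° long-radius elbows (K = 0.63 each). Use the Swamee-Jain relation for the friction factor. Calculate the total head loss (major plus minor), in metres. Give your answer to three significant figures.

H_L ≈ 9.69 m

V = 4Q/(πD²) = 2.943 m/s; V²/2g = 0.4414 m
Re = 1.04×10^6, ε/D = 2.96×10^-4 → f = 0.01570 (Swamee-Jain)
Major: h_f = f(L/D)·V²/2g = 0.01570·957.4·0.4414 = 6.634 m
Minor: ΣK = 6.92; h_m = ΣK·V²/2g = 3.055 m
Total H_L = 6.634 + 3.055 = 9.689 m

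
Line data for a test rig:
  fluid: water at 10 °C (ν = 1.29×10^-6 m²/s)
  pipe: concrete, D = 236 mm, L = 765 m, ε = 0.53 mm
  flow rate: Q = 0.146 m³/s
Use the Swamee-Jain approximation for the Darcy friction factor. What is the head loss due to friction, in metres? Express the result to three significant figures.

V = 4Q/(πD²) = 4·0.146/(π·0.236²) = 3.338 m/s
Re = VD/ν = 3.338·0.236/1.29×10^-6 = 6.11×10^5 → turbulent
ε/D = 0.53/236 = 0.00225
Swamee-Jain: f = 0.02454
h_f = f(L/D)V²/(2g) = 0.02454·(765/0.236)·3.338²/(2·9.81) = 45.16 m

h_f ≈ 45.2 m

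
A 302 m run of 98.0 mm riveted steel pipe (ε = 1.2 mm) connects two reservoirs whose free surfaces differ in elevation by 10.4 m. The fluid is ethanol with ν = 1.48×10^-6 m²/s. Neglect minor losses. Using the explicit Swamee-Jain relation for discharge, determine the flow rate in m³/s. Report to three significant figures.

Q ≈ 0.00956 m³/s

Swamee-Jain (Type II): Q = -0.965·√(gD⁵h_f/L)·ln[ε/(3.7D) + √(3.17ν²L/(gD³h_f))]
√(gD⁵h_f/L) = √(9.81·0.0980⁵·10.4/302) = 0.001747
ε/(3.7D) = 0.00331; √(3.17ν²L/(gD³h_f)) = 1.48×10^-4
Q = -0.965·0.001747·ln(0.003457) = 0.009557 m³/s
Check: V = 1.27 m/s, Re = 8.39×10^4, f = 0.04154, h_f = 10.5 m ≈ 10.4 m ✓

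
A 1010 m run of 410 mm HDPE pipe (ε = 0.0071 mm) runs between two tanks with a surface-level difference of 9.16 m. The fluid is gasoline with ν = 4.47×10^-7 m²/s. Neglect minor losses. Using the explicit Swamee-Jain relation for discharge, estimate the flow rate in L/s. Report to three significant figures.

Q ≈ 344 L/s

Swamee-Jain (Type II): Q = -0.965·√(gD⁵h_f/L)·ln[ε/(3.7D) + √(3.17ν²L/(gD³h_f))]
√(gD⁵h_f/L) = √(9.81·0.410⁵·9.16/1010) = 0.03211
ε/(3.7D) = 4.68×10^-6; √(3.17ν²L/(gD³h_f)) = 1.02×10^-5
Q = -0.965·0.03211·ln(1.484×10^-5) = 0.3445 m³/s
Check: V = 2.61 m/s, Re = 2.39×10^6, f = 0.01076, h_f = 9.19 m ≈ 9.16 m ✓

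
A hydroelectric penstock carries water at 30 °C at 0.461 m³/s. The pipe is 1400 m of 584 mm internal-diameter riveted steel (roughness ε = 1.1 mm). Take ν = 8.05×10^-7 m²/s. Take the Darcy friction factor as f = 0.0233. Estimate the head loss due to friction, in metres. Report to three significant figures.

V = 4Q/(πD²) = 4·0.461/(π·0.584²) = 1.721 m/s
h_f = f(L/D)V²/(2g) = 0.02330·(1400/0.584)·1.721²/(2·9.81) = 8.432 m

h_f ≈ 8.43 m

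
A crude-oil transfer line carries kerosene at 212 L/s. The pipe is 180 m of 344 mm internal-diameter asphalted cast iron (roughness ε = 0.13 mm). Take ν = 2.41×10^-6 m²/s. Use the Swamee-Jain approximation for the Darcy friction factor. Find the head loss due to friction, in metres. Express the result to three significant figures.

V = 4Q/(πD²) = 4·0.212/(π·0.344²) = 2.281 m/s
Re = VD/ν = 2.281·0.344/2.41×10^-6 = 3.26×10^5 → turbulent
ε/D = 0.13/344 = 3.78×10^-4
Swamee-Jain: f = 0.01747
h_f = f(L/D)V²/(2g) = 0.01747·(180/0.344)·2.281²/(2·9.81) = 2.424 m

h_f ≈ 2.42 m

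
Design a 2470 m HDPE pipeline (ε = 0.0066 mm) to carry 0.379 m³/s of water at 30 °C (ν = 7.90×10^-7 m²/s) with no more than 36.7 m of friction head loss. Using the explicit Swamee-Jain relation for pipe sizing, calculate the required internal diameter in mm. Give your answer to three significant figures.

Swamee-Jain (Type III): D = 0.66·[ε^1.25·(LQ²/(gh_f))^4.75 + ν·Q^9.4·(L/(gh_f))^5.2]^0.04
LQ²/(gh_f) = 0.9855; L/(gh_f) = 6.861
Term 1 = ε^1.25·(…)^4.75 = 3.12×10^-7; Term 2 = ν·Q^9.4·(…)^5.2 = 1.93×10^-6
D = 0.66·(3.12×10^-7 + 1.93×10^-6)^0.04 = 0.3923 m = 392 mm
Check: V = 3.14 m/s, Re = 1.56×10^6, f = 0.01131, h_f = 35.7 m ≈ 36.7 m ✓

D ≈ 392 mm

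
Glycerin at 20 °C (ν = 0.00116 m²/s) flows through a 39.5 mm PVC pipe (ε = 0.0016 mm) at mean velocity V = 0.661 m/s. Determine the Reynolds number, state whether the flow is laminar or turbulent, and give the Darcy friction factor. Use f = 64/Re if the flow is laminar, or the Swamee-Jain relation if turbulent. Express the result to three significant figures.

Re ≈ 22.5; laminar; f = 64/Re ≈ 2.84

Re = VD/ν = 0.6610·0.0395/0.00116 = 22.5
Re < 2300 → laminar → f = 64/Re = 2.843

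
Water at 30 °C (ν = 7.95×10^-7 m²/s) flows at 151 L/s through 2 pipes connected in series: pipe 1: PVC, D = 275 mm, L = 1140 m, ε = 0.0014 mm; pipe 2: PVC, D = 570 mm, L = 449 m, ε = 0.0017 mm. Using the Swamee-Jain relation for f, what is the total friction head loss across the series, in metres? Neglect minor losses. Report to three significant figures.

H ≈ 16.5 m

Pipe 1: V = 2.542 m/s, Re = 8.79×10^5, ε/D = 5.09×10^-6, f = 0.01198, h_1 = f(L/D)V²/2g = 16.36 m
Pipe 2: V = 0.5917 m/s, Re = 4.24×10^5, ε/D = 2.98×10^-6, f = 0.01353, h_2 = f(L/D)V²/2g = 0.1902 m
Series → Q common, losses add: H = Σh = 16.55 m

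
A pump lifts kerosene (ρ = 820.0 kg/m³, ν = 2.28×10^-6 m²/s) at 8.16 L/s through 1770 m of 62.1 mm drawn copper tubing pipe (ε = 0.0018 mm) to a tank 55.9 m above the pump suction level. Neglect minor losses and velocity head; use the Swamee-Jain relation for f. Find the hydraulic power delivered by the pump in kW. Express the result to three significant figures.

P_hyd ≈ 17.0 kW

V = 4Q/(πD²) = 2.694 m/s; Re = 7.34×10^4; ε/D = 2.90×10^-5; f = 0.01922
h_f = f(L/D)V²/2g = 202.7 m
Total head H = z + h_f = 55.9 + 202.7 = 258.6 m
P_hyd = ρgQH = 820.0·9.81·0.00816·258.6 = 16.98 kW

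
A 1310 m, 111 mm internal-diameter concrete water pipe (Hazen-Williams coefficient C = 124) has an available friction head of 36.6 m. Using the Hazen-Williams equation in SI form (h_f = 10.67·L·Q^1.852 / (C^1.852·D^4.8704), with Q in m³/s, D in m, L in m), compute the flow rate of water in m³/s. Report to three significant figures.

Q ≈ 0.0154 m³/s

Rearranging: Q = [h_f·C^1.852·D^4.8704 / (10.67·L)]^(1/1.852)
Q = [36.6·124^1.852·0.111^4.8704 / (10.67·1310)]^0.540 = 0.01544 m³/s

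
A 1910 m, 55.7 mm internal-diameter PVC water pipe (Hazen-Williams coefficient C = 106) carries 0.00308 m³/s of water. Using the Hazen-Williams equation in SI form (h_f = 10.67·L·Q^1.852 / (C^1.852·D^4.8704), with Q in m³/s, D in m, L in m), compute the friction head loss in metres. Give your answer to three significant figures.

h_f = 10.67·1910·0.00308^1.852 / (106^1.852·0.0557^4.8704) = 103.6 m

h_f ≈ 104 m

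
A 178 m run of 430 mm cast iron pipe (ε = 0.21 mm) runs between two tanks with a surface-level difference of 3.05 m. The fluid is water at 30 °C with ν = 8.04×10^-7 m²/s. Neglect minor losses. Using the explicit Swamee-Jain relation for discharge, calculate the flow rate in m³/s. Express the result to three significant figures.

Swamee-Jain (Type II): Q = -0.965·√(gD⁵h_f/L)·ln[ε/(3.7D) + √(3.17ν²L/(gD³h_f))]
√(gD⁵h_f/L) = √(9.81·0.430⁵·3.05/178) = 0.04971
ε/(3.7D) = 1.32×10^-4; √(3.17ν²L/(gD³h_f)) = 1.24×10^-5
Q = -0.965·0.04971·ln(1.444×10^-4) = 0.4242 m³/s
Check: V = 2.92 m/s, Re = 1.56×10^6, f = 0.01703, h_f = 3.07 m ≈ 3.05 m ✓

Q ≈ 0.424 m³/s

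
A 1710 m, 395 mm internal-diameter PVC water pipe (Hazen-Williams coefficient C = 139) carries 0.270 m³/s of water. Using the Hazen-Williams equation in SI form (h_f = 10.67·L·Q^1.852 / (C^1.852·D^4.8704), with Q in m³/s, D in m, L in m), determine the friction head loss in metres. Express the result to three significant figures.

h_f ≈ 16.0 m

h_f = 10.67·1710·0.270^1.852 / (139^1.852·0.395^4.8704) = 15.99 m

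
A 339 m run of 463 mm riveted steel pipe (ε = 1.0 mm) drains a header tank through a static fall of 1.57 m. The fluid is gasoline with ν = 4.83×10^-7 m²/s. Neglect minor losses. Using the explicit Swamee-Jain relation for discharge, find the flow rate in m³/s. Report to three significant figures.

Q ≈ 0.223 m³/s

Swamee-Jain (Type II): Q = -0.965·√(gD⁵h_f/L)·ln[ε/(3.7D) + √(3.17ν²L/(gD³h_f))]
√(gD⁵h_f/L) = √(9.81·0.463⁵·1.57/339) = 0.03109
ε/(3.7D) = 5.84×10^-4; √(3.17ν²L/(gD³h_f)) = 1.28×10^-5
Q = -0.965·0.03109·ln(5.965×10^-4) = 0.2228 m³/s
Check: V = 1.32 m/s, Re = 1.27×10^6, f = 0.02411, h_f = 1.57 m ≈ 1.57 m ✓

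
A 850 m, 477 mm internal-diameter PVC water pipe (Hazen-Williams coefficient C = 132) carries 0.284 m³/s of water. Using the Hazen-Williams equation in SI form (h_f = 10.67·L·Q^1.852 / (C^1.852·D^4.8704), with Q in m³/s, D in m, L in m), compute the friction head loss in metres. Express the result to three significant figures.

h_f ≈ 3.83 m

h_f = 10.67·850·0.284^1.852 / (132^1.852·0.477^4.8704) = 3.833 m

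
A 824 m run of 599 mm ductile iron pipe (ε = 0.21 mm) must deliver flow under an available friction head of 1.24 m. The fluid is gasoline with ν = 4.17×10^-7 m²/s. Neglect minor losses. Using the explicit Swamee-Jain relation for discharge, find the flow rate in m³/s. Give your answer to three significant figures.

Swamee-Jain (Type II): Q = -0.965·√(gD⁵h_f/L)·ln[ε/(3.7D) + √(3.17ν²L/(gD³h_f))]
√(gD⁵h_f/L) = √(9.81·0.599⁵·1.24/824) = 0.03374
ε/(3.7D) = 9.48×10^-5; √(3.17ν²L/(gD³h_f)) = 1.32×10^-5
Q = -0.965·0.03374·ln(1.079×10^-4) = 0.2974 m³/s
Check: V = 1.06 m/s, Re = 1.52×10^6, f = 0.01597, h_f = 1.25 m ≈ 1.24 m ✓

Q ≈ 0.297 m³/s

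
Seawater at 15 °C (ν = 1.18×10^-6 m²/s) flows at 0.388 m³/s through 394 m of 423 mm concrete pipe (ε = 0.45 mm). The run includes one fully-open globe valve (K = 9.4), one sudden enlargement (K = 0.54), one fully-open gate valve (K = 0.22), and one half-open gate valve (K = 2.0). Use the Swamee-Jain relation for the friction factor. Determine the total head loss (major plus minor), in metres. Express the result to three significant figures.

H_L ≈ 12.1 m

V = 4Q/(πD²) = 2.761 m/s; V²/2g = 0.3885 m
Re = 9.90×10^5, ε/D = 0.00106 → f = 0.02032 (Swamee-Jain)
Major: h_f = f(L/D)·V²/2g = 0.02032·931.4·0.3885 = 7.353 m
Minor: ΣK = 12.2; h_m = ΣK·V²/2g = 4.725 m
Total H_L = 7.353 + 4.725 = 12.08 m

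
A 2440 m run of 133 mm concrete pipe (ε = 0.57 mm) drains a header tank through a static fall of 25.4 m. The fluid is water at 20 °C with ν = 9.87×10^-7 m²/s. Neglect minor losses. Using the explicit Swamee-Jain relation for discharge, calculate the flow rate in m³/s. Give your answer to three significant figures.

Q ≈ 0.0133 m³/s

Swamee-Jain (Type II): Q = -0.965·√(gD⁵h_f/L)·ln[ε/(3.7D) + √(3.17ν²L/(gD³h_f))]
√(gD⁵h_f/L) = √(9.81·0.133⁵·25.4/2440) = 0.002062
ε/(3.7D) = 0.00116; √(3.17ν²L/(gD³h_f)) = 1.13×10^-4
Q = -0.965·0.002062·ln(0.001272) = 0.01326 m³/s
Check: V = 0.955 m/s, Re = 1.29×10^5, f = 0.03004, h_f = 25.6 m ≈ 25.4 m ✓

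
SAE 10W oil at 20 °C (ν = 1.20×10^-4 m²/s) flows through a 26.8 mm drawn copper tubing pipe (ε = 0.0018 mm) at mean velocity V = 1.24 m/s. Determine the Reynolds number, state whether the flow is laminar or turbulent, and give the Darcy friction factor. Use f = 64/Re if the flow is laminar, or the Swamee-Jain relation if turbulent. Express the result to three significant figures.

Re = VD/ν = 1.240·0.0268/1.20×10^-4 = 277
Re < 2300 → laminar → f = 64/Re = 0.2311

Re ≈ 277; laminar; f = 64/Re ≈ 0.231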